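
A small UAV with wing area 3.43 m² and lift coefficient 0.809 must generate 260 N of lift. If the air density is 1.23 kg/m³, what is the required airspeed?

L = ½ρv²S·CL ⇒ v = √(2L/(ρ·S·CL))
v = √(2 × 260 / (1.23 × 3.43 × 0.809)) = √152.4 = 12.3 m/s

v = 12.3 m/s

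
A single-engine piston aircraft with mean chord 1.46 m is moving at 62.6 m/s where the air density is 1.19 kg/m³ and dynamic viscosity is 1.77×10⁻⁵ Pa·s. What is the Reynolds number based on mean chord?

Re = ρ·v·c/μ = 1.19 × 62.6 × 1.46 / (1.77×10⁻⁵) = 6.14×10^6

Re = 6.14×10^6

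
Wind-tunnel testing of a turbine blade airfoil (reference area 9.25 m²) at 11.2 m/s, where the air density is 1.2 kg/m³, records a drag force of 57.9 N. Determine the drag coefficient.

CD = 0.0832

From D = ½ρv²S·CD, rearranging gives CD = 2D/(ρv²S).
CD = 2 × 57.9 / (1.2 × 11.2² × 9.25) = 0.0832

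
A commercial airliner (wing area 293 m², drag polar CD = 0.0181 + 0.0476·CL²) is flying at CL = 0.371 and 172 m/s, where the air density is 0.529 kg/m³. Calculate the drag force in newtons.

CD = 0.0181 + 0.0476 × 0.371² = 0.02465
D = ½ρv²S·CD = ½ × 0.529 × 172² × 293 × 0.02465 = 56500 N

D = 56500 N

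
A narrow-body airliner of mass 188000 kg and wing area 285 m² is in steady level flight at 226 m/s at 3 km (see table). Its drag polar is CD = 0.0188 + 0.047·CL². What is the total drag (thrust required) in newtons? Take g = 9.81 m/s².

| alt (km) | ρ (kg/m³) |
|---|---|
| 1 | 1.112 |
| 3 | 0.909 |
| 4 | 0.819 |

At 3 km, from the table: ρ = 0.909 kg/m³.
In steady level flight, lift balances weight: W = mg = 188000 × 9.81 = 1.8443×10^6 N.
Dynamic pressure q = 0.5 × 0.909 × 226² = 23210 Pa.
CL = 2W/(ρv²S) = 2×1.8443×10^6/(0.909×226²×285) = 0.2788.
CD = 0.0188 + 0.047 × 0.2788² = 0.02245.
D = q·S·CD = 23210 × 285 × 0.02245 = 1.485×10^5 N

D = 1.49×10^5 N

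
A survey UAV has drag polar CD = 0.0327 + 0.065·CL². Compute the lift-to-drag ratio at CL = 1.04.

L/D = 10.1

CD = 0.0327 + 0.065 × 1.04² = 0.103
L/D = CL/CD = 1.04 / 0.103 = 10.1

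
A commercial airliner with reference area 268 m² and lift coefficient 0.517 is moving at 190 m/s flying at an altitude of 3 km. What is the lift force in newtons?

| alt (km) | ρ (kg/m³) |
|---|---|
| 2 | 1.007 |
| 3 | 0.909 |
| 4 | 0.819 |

L = 2.27×10^6 N

At 3 km, from the table: ρ = 0.909 kg/m³.
Dynamic pressure q = ½ρv² = ½ × 0.909 × 190² = 16410 Pa.
L = q·S·CL = 16410 × 268 × 0.517 = 2.27×10^6 N ≈ 2270 kN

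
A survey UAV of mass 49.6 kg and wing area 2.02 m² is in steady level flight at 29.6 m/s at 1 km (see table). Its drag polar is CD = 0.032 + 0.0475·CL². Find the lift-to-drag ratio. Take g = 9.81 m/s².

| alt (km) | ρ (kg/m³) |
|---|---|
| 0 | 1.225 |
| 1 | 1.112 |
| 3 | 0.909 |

L/D = 11.3

At 1 km, from the table: ρ = 1.112 kg/m³.
Level flight ⇒ L = W = m·g = 49.6 × 9.81 = 486.58 N.
q = ½ρv² = ½ × 1.112 × 29.6² = 487.1 Pa.
Required CL = L/(qS) = 486.58/(487.1·2.02) = 0.4945.
CD = 0.032 + 0.0475 × 0.4945² = 0.04361.
L/D = CL/CD = 0.4945 / 0.04361 = 11.3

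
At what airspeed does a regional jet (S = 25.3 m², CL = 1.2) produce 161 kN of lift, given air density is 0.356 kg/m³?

v = 173 m/s

L = ½ρv²S·CL ⇒ v = √(2L/(ρ·S·CL))
v = √(2 × 1.61×10^5 / (0.356 × 25.3 × 1.2)) = √29790 = 173 m/s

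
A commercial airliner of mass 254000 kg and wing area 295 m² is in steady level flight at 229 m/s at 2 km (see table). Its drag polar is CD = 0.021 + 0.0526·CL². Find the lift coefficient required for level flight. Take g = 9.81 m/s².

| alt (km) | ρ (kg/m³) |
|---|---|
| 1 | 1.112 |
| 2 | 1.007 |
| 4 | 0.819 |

At 2 km, from the table: ρ = 1.007 kg/m³.
Level flight ⇒ L = W = m·g = 254000 × 9.81 = 2.4917×10^6 N.
q = ½ρv² = ½ × 1.007 × 229² = 26400 Pa.
CL = 2W/(ρv²S) = 2×2.4917×10^6/(1.007×229²×295) = 0.3199.

CL = 0.32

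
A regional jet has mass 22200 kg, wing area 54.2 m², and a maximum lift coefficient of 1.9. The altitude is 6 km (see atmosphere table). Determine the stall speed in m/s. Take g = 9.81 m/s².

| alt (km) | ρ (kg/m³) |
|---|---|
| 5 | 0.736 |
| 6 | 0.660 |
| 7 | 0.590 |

At 6 km, from the table: ρ = 0.660 kg/m³.
Weight W = mg = 22200 × 9.81 = 2.178×10^5 N.
From L = ½ρV²S·CL,max = W: V_stall = √(2W/(ρSCL,max)) = √(2·2.178×10^5/(0.66·54.2·1.9))
V_stall = √6408 = 80.1 m/s

V_stall = 80.1 m/s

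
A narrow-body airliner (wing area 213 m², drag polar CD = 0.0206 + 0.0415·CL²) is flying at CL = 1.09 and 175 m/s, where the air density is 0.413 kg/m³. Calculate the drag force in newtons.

CD = 0.0206 + 0.0415 × 1.09² = 0.06991
D = ½ρv²S·CD = ½ × 0.413 × 175² × 213 × 0.06991 = 94200 N

D = 94200 N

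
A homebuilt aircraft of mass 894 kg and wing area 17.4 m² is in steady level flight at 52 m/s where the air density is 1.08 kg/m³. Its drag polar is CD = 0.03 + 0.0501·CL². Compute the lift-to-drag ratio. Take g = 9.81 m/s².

L/D = 9.6

Weight W = mg = 894 × 9.81 = 8770.1 N; in level flight L = W.
Dynamic pressure q = 0.5 × 1.08 × 52² = 1460 Pa.
CL = W/(q·S) = 8770.1 / (1460 × 17.4) = 0.3452.
CD = 0.03 + 0.0501 × 0.3452² = 0.03597.
L/D = CL/CD = 0.3452 / 0.03597 = 9.6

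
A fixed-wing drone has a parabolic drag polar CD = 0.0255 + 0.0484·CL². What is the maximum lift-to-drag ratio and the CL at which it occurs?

For CD = CD0 + K·CL², (L/D)max occurs at CL* = √(CD0/K) and equals 1/(2√(K·CD0)).
(L/D)max = 1/(2√(0.0484 × 0.0255)) = 1/(2 × 0.03513) = 14.2
CL* = √(0.0255/0.0484) = 0.726

(L/D)max = 14.2, at CL = 0.726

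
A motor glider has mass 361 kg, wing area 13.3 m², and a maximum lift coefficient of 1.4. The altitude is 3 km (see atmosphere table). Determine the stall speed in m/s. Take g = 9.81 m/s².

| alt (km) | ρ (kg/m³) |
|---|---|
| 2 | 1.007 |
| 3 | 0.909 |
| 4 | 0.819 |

V_stall = 20.5 m/s

At 3 km, from the table: ρ = 0.909 kg/m³.
Weight W = mg = 361 × 9.81 = 3541 N.
From L = ½ρV²S·CL,max = W: V_stall = √(2W/(ρSCL,max)) = √(2·3541/(0.909·13.3·1.4))
V_stall = √418.5 = 20.5 m/s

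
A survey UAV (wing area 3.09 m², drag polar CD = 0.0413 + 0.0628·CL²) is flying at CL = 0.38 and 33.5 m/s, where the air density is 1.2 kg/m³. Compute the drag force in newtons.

CD = 0.0413 + 0.0628 × 0.38² = 0.05037
D = ½ρv²S·CD = ½ × 1.2 × 33.5² × 3.09 × 0.05037 = 105 N

D = 105 N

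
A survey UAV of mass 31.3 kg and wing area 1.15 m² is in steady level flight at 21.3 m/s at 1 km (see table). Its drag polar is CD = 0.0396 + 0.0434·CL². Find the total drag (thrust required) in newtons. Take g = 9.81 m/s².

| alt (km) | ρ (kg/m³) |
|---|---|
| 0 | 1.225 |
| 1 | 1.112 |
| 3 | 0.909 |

D = 25.6 N

At 1 km, from the table: ρ = 1.112 kg/m³.
Weight W = mg = 31.3 × 9.81 = 307.05 N; in level flight L = W.
Dynamic pressure q = 0.5 × 1.112 × 21.3² = 252.3 Pa.
Required CL = L/(qS) = 307.05/(252.3·1.15) = 1.058.
CD = 0.0396 + 0.0434 × 1.058² = 0.08822.
D = q·S·CD = 252.3 × 1.15 × 0.08822 = 25.59 N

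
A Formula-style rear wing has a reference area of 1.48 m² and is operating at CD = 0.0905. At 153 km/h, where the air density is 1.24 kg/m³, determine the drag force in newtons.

Convert speed: v = 153 km/h ÷ 3.6 = 42.5 m/s.
Dynamic pressure q = ½ρv² = ½ × 1.24 × 42.5² = 1120 Pa.
D = q·S·CD = 1120 × 1.48 × 0.0905 = 150 N

D = 150 N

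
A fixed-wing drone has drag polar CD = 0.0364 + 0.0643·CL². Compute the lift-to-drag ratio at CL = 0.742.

L/D = 10.3

CD = 0.0364 + 0.0643 × 0.742² = 0.0718
L/D = CL/CD = 0.742 / 0.0718 = 10.3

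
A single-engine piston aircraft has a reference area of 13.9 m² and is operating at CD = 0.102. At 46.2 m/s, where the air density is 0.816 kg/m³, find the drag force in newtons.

D = 1230 N

Dynamic pressure q = ½ρv² = ½ × 0.816 × 46.2² = 870.9 Pa.
D = q·S·CD = 870.9 × 13.9 × 0.102 = 1230 N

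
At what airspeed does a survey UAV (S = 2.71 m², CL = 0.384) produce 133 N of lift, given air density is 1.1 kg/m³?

v = 15.2 m/s

L = ½ρv²S·CL ⇒ v = √(2L/(ρ·S·CL))
v = √(2 × 133 / (1.1 × 2.71 × 0.384)) = √232.4 = 15.2 m/s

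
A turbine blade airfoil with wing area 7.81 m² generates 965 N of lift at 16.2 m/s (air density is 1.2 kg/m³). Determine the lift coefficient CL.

From L = ½ρv²S·CL, rearranging gives CL = 2L/(ρv²S).
CL = 2 × 965 / (1.2 × 16.2² × 7.81) = 0.785

CL = 0.785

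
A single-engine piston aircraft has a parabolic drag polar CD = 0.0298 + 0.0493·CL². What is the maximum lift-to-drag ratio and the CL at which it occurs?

For CD = CD0 + K·CL², (L/D)max occurs at CL* = √(CD0/K) and equals 1/(2√(K·CD0)).
(L/D)max = 1/(2√(0.0493 × 0.0298)) = 1/(2 × 0.03833) = 13
CL* = √(0.0298/0.0493) = 0.777

(L/D)max = 13, at CL = 0.777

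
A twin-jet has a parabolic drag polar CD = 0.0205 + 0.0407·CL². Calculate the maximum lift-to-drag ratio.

(L/D)max = 17.3

For CD = CD0 + K·CL², (L/D)max occurs at CL* = √(CD0/K) and equals 1/(2√(K·CD0)).
(L/D)max = 1/(2√(0.0407 × 0.0205)) = 1/(2 × 0.02889) = 17.3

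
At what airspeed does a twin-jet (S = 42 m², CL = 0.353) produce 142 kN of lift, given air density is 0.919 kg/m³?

L = ½ρv²S·CL ⇒ v = √(2L/(ρ·S·CL))
v = √(2 × 1.42×10^5 / (0.919 × 42 × 0.353)) = √20840 = 144 m/s

v = 144 m/s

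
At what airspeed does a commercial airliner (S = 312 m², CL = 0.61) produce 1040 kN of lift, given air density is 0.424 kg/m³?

v = 161 m/s

L = ½ρv²S·CL ⇒ v = √(2L/(ρ·S·CL))
v = √(2 × 1.04×10^6 / (0.424 × 312 × 0.61)) = √25780 = 161 m/s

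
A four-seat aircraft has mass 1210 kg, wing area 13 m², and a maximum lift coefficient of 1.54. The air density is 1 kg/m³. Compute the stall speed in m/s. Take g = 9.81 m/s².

Weight W = mg = 1210 × 9.81 = 11870 N.
From L = ½ρV²S·CL,max = W: V_stall = √(2W/(ρSCL,max)) = √(2·11870/(1·13·1.54))
V_stall = √1186 = 34.4 m/s

V_stall = 34.4 m/s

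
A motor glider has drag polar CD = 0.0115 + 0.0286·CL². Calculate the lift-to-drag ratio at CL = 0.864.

CD = 0.0115 + 0.0286 × 0.864² = 0.03285
L/D = CL/CD = 0.864 / 0.03285 = 26.3

L/D = 26.3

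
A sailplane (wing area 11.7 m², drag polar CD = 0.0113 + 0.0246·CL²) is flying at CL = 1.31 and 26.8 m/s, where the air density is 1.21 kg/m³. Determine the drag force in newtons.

CD = 0.0113 + 0.0246 × 1.31² = 0.05352
D = ½ρv²S·CD = ½ × 1.21 × 26.8² × 11.7 × 0.05352 = 272 N

D = 272 N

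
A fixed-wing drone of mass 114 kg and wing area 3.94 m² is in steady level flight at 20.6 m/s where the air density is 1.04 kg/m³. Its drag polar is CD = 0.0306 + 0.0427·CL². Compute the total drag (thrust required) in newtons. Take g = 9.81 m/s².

Weight W = mg = 114 × 9.81 = 1118.3 N; in level flight L = W.
Dynamic pressure q = 0.5 × 1.04 × 20.6² = 220.7 Pa.
Required CL = L/(qS) = 1118.3/(220.7·3.94) = 1.286.
CD = 0.0306 + 0.0427 × 1.286² = 0.1012.
D = q·S·CD = 220.7 × 3.94 × 0.1012 = 88.03 N

D = 88 N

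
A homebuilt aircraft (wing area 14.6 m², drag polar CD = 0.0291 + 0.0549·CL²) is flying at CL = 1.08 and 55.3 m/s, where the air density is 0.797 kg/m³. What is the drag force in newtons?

D = 1660 N

CD = 0.0291 + 0.0549 × 1.08² = 0.09314
D = ½ρv²S·CD = ½ × 0.797 × 55.3² × 14.6 × 0.09314 = 1660 N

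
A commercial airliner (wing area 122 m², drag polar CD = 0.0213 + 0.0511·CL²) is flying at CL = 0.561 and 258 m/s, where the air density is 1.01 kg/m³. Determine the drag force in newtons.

D = 1.53×10^5 N

CD = 0.0213 + 0.0511 × 0.561² = 0.03738
D = ½ρv²S·CD = ½ × 1.01 × 258² × 122 × 0.03738 = 1.53×10^5 N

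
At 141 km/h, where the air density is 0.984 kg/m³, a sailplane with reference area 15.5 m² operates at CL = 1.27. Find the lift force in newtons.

L = 14900 N

Convert speed: v = 141 km/h ÷ 3.6 = 39.17 m/s.
Dynamic pressure q = ½ρv² = ½ × 0.984 × 39.17² = 754.7 Pa.
L = q·S·CL = 754.7 × 15.5 × 1.27 = 14900 N ≈ 14.9 kN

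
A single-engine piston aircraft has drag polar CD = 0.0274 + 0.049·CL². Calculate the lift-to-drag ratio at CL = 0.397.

CD = 0.0274 + 0.049 × 0.397² = 0.03512
L/D = CL/CD = 0.397 / 0.03512 = 11.3

L/D = 11.3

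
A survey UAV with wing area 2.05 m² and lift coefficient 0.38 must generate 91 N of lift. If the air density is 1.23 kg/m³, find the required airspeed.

L = ½ρv²S·CL ⇒ v = √(2L/(ρ·S·CL))
v = √(2 × 91 / (1.23 × 2.05 × 0.38)) = √189.9 = 13.8 m/s

v = 13.8 m/s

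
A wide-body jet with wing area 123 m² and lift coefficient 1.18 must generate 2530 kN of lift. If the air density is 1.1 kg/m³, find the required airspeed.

L = ½ρv²S·CL ⇒ v = √(2L/(ρ·S·CL))
v = √(2 × 2.53×10^6 / (1.1 × 123 × 1.18)) = √31690 = 178 m/s

v = 178 m/s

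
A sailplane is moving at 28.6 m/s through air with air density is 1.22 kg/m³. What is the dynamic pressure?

q = 499 Pa

q = ½ρv² = ½ × 1.22 × 28.6² = 499 Pa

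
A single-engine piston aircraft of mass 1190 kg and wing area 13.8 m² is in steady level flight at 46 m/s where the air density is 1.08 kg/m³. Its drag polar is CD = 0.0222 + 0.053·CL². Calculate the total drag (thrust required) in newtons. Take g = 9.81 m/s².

Level flight ⇒ L = W = m·g = 1190 × 9.81 = 11674 N.
q = ½ρv² = ½ × 1.08 × 46² = 1143 Pa.
CL = W/(q·S) = 11674 / (1143 × 13.8) = 0.7403.
CD = 0.0222 + 0.053 × 0.7403² = 0.05125.
D = q·S·CD = 1143 × 13.8 × 0.05125 = 808.1 N

D = 808 N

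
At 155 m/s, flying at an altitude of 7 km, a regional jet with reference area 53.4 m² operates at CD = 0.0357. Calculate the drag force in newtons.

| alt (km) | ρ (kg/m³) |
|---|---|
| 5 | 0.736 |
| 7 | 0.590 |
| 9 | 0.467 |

D = 13500 N

At 7 km, from the table: ρ = 0.590 kg/m³.
Dynamic pressure q = ½ρv² = ½ × 0.59 × 155² = 7087 Pa.
D = q·S·CD = 7087 × 53.4 × 0.0357 = 13500 N ≈ 13.5 kN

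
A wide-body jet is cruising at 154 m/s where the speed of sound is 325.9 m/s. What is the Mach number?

M = v/a = 154 / 325.9 = 0.473

M = 0.473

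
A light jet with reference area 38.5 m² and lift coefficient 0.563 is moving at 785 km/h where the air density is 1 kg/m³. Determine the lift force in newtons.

L = 5.15×10^5 N

Convert speed: v = 785 km/h ÷ 3.6 = 218.1 m/s.
L = ½ρv²S·CL = ½ × 1 × 218.1² × 38.5 × 0.563 = 5.15×10^5 N ≈ 515 kN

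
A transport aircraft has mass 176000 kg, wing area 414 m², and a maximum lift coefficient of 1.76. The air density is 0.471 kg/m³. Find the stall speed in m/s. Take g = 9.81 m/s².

V_stall = 100 m/s

Stall occurs when L = W at CL,max. W = mg = 176000 × 9.81 = 1.727×10^6 N.
From L = ½ρV²S·CL,max = W: V_stall = √(2W/(ρSCL,max)) = √(2·1.727×10^6/(0.471·414·1.76))
V_stall = √10060 = 100 m/s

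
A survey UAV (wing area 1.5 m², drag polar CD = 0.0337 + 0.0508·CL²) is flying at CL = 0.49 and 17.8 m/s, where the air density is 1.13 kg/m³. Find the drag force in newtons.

CD = 0.0337 + 0.0508 × 0.49² = 0.0459
D = ½ρv²S·CD = ½ × 1.13 × 17.8² × 1.5 × 0.0459 = 12.3 N

D = 12.3 N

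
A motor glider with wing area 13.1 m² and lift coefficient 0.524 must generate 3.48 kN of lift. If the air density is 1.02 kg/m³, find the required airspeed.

v = 31.5 m/s

L = ½ρv²S·CL ⇒ v = √(2L/(ρ·S·CL))
v = √(2 × 3480 / (1.02 × 13.1 × 0.524)) = √994 = 31.5 m/s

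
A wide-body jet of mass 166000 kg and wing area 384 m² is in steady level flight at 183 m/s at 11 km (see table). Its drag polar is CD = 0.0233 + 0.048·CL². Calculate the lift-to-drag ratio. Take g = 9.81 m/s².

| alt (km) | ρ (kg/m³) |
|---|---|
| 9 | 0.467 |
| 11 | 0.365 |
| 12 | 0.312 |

At 11 km, from the table: ρ = 0.365 kg/m³.
Weight W = mg = 166000 × 9.81 = 1.6285×10^6 N; in level flight L = W.
q = ½ρv² = ½ × 0.365 × 183² = 6112 Pa.
CL = W/(q·S) = 1.6285×10^6 / (6112 × 384) = 0.6939.
CD = 0.0233 + 0.048 × 0.6939² = 0.04641.
L/D = CL/CD = 0.6939 / 0.04641 = 15

L/D = 15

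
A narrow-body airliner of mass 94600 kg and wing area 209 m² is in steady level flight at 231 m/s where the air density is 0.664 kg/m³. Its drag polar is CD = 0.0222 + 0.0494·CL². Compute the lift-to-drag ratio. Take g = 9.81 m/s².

L/D = 9.91

In steady level flight, lift balances weight: W = mg = 94600 × 9.81 = 9.2803×10^5 N.
q = ½ρv² = ½ × 0.664 × 231² = 17720 Pa.
CL = W/(q·S) = 9.2803×10^5 / (17720 × 209) = 0.2506.
CD = 0.0222 + 0.0494 × 0.2506² = 0.0253.
L/D = CL/CD = 0.2506 / 0.0253 = 9.91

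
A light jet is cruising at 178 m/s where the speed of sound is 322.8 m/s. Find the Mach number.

M = 0.551

M = v/a = 178 / 322.8 = 0.551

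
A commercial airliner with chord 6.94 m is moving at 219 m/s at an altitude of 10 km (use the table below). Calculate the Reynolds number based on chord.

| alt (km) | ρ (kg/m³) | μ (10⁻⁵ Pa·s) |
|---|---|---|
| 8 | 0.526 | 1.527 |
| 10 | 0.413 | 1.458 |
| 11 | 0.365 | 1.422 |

At 10 km, from the table: ρ = 0.413 kg/m³, μ = 1.458×10⁻⁵ Pa·s.
Re = ρ·v·c/μ = 0.413 × 219 × 6.94 / (1.458×10⁻⁵) = 4.31×10^7

Re = 4.31×10^7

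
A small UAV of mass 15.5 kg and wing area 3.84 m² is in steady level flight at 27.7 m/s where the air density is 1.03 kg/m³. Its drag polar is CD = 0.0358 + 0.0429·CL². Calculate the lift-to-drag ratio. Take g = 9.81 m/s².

L/D = 2.77

Weight W = mg = 15.5 × 9.81 = 152.06 N; in level flight L = W.
q = ½ρv² = ½ × 1.03 × 27.7² = 395.2 Pa.
Required CL = L/(qS) = 152.06/(395.2·3.84) = 0.1002.
CD = 0.0358 + 0.0429 × 0.1002² = 0.03623.
L/D = CL/CD = 0.1002 / 0.03623 = 2.77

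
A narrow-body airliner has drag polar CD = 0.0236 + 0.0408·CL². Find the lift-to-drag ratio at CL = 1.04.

L/D = 15.4

CD = 0.0236 + 0.0408 × 1.04² = 0.06773
L/D = CL/CD = 1.04 / 0.06773 = 15.4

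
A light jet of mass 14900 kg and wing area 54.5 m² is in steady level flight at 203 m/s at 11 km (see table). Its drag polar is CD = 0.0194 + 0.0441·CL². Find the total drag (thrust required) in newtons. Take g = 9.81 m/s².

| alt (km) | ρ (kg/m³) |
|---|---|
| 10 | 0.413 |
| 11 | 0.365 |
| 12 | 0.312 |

D = 10300 N

At 11 km, from the table: ρ = 0.365 kg/m³.
Level flight ⇒ L = W = m·g = 14900 × 9.81 = 1.4617×10^5 N.
q = ½ρv² = ½ × 0.365 × 203² = 7521 Pa.
Required CL = L/(qS) = 1.4617×10^5/(7521·54.5) = 0.3566.
CD = 0.0194 + 0.0441 × 0.3566² = 0.02501.
D = q·S·CD = 7521 × 54.5 × 0.02501 = 10250 N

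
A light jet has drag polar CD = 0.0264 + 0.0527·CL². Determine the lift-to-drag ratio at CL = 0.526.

L/D = 12.8

CD = 0.0264 + 0.0527 × 0.526² = 0.04098
L/D = CL/CD = 0.526 / 0.04098 = 12.8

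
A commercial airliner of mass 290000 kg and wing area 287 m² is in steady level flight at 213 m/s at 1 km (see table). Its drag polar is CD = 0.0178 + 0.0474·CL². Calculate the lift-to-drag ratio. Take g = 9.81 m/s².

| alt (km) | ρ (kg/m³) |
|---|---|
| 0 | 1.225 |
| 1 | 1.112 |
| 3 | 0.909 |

L/D = 15.6

At 1 km, from the table: ρ = 1.112 kg/m³.
Weight W = mg = 290000 × 9.81 = 2.8449×10^6 N; in level flight L = W.
Dynamic pressure q = 0.5 × 1.112 × 213² = 25230 Pa.
Required CL = L/(qS) = 2.8449×10^6/(25230·287) = 0.393.
CD = 0.0178 + 0.0474 × 0.393² = 0.02512.
L/D = CL/CD = 0.393 / 0.02512 = 15.6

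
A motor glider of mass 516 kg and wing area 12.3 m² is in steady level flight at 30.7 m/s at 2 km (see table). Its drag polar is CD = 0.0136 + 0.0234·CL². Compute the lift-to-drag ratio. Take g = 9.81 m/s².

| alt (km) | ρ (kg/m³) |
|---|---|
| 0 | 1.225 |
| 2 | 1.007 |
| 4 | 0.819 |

L/D = 27.8

At 2 km, from the table: ρ = 1.007 kg/m³.
In steady level flight, lift balances weight: W = mg = 516 × 9.81 = 5062 N.
Dynamic pressure q = 0.5 × 1.007 × 30.7² = 474.5 Pa.
Required CL = L/(qS) = 5062/(474.5·12.3) = 0.8672.
CD = 0.0136 + 0.0234 × 0.8672² = 0.0312.
L/D = CL/CD = 0.8672 / 0.0312 = 27.8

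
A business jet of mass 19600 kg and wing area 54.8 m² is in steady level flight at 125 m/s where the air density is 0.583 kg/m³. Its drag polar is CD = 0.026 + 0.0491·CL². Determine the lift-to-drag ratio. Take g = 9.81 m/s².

L/D = 14

Weight W = mg = 19600 × 9.81 = 1.9228×10^5 N; in level flight L = W.
q = ½ρv² = ½ × 0.583 × 125² = 4555 Pa.
CL = 2W/(ρv²S) = 2×1.9228×10^5/(0.583×125²×54.8) = 0.7703.
CD = 0.026 + 0.0491 × 0.7703² = 0.05514.
L/D = CL/CD = 0.7703 / 0.05514 = 14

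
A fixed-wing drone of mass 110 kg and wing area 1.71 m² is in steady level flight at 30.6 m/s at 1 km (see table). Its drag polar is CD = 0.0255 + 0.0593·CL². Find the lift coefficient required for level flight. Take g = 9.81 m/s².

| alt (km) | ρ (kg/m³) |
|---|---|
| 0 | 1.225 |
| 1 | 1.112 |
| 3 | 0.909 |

CL = 1.21

At 1 km, from the table: ρ = 1.112 kg/m³.
Level flight ⇒ L = W = m·g = 110 × 9.81 = 1079.1 N.
Dynamic pressure q = 0.5 × 1.112 × 30.6² = 520.6 Pa.
CL = 2W/(ρv²S) = 2×1079.1/(1.112×30.6²×1.71) = 1.212.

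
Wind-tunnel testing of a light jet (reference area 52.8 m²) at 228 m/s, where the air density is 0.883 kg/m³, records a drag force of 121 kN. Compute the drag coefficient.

From D = ½ρv²S·CD, rearranging gives CD = 2D/(ρv²S).
CD = 2 × 1.21×10^5 / (0.883 × 228² × 52.8) = 0.0999

CD = 0.0999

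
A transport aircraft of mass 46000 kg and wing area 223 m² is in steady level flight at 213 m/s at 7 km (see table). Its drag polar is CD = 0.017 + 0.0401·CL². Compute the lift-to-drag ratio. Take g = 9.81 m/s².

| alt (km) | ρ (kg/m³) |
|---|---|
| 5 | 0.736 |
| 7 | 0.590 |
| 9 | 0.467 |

L/D = 8.44

At 7 km, from the table: ρ = 0.590 kg/m³.
In steady level flight, lift balances weight: W = mg = 46000 × 9.81 = 4.5126×10^5 N.
Dynamic pressure q = 0.5 × 0.59 × 213² = 13380 Pa.
CL = 2W/(ρv²S) = 2×4.5126×10^5/(0.59×213²×223) = 0.1512.
CD = 0.017 + 0.0401 × 0.1512² = 0.01792.
L/D = CL/CD = 0.1512 / 0.01792 = 8.44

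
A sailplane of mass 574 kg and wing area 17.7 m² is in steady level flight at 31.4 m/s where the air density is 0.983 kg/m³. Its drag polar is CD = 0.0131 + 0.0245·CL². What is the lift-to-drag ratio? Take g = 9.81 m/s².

Level flight ⇒ L = W = m·g = 574 × 9.81 = 5630.9 N.
Dynamic pressure q = 0.5 × 0.983 × 31.4² = 484.6 Pa.
Required CL = L/(qS) = 5630.9/(484.6·17.7) = 0.6565.
CD = 0.0131 + 0.0245 × 0.6565² = 0.02366.
L/D = CL/CD = 0.6565 / 0.02366 = 27.7

L/D = 27.7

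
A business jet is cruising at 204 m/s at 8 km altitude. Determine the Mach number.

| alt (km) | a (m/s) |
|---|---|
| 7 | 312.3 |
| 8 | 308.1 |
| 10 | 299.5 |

At 8 km, from the table: a = 308.1 m/s.
M = v/a = 204 / 308.1 = 0.662

M = 0.662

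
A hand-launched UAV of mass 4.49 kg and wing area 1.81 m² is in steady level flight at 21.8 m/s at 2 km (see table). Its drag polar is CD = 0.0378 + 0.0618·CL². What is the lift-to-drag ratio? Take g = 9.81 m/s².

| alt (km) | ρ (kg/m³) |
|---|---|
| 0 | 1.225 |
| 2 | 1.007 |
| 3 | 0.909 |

L/D = 2.65

At 2 km, from the table: ρ = 1.007 kg/m³.
In steady level flight, lift balances weight: W = mg = 4.49 × 9.81 = 44.047 N.
q = ½ρv² = ½ × 1.007 × 21.8² = 239.3 Pa.
Required CL = L/(qS) = 44.047/(239.3·1.81) = 0.1017.
CD = 0.0378 + 0.0618 × 0.1017² = 0.03844.
L/D = CL/CD = 0.1017 / 0.03844 = 2.65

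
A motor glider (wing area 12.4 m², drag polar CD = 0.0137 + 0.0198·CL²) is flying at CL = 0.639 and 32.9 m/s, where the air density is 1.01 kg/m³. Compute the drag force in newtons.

D = 148 N

CD = 0.0137 + 0.0198 × 0.639² = 0.02178
D = ½ρv²S·CD = ½ × 1.01 × 32.9² × 12.4 × 0.02178 = 148 N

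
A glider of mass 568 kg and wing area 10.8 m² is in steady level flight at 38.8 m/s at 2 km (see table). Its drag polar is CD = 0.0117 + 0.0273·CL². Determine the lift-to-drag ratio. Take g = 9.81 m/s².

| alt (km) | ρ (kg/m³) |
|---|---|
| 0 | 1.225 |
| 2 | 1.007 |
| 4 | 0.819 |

At 2 km, from the table: ρ = 1.007 kg/m³.
In steady level flight, lift balances weight: W = mg = 568 × 9.81 = 5572.1 N.
q = ½ρv² = ½ × 1.007 × 38.8² = 758 Pa.
CL = W/(q·S) = 5572.1 / (758 × 10.8) = 0.6807.
CD = 0.0117 + 0.0273 × 0.6807² = 0.02435.
L/D = CL/CD = 0.6807 / 0.02435 = 28

L/D = 28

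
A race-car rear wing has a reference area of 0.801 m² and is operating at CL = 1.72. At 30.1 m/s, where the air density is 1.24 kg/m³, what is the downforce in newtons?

L = 774 N

Dynamic pressure q = ½ρv² = ½ × 1.24 × 30.1² = 561.7 Pa.
L = q·S·CL = 561.7 × 0.801 × 1.72 = 774 N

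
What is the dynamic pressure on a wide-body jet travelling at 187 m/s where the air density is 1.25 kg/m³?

q = ½ρv² = ½ × 1.25 × 187² = 21900 Pa

q = 21900 Pa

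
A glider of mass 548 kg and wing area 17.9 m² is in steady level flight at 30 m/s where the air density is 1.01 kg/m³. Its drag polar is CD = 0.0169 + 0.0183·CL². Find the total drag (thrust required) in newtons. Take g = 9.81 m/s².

Weight W = mg = 548 × 9.81 = 5375.9 N; in level flight L = W.
q = ½ρv² = ½ × 1.01 × 30² = 454.5 Pa.
CL = 2W/(ρv²S) = 2×5375.9/(1.01×30²×17.9) = 0.6608.
CD = 0.0169 + 0.0183 × 0.6608² = 0.02489.
D = q·S·CD = 454.5 × 17.9 × 0.02489 = 202.5 N

D = 202 N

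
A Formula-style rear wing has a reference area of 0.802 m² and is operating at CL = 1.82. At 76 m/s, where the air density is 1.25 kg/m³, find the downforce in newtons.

L = 5270 N

L = ½ρv²S·CL = ½ × 1.25 × 76² × 0.802 × 1.82 = 5270 N ≈ 5.27 kN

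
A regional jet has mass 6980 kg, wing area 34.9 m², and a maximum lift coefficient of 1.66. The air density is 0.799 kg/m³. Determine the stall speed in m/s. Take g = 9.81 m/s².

V_stall = 54.4 m/s

Stall occurs when L = W at CL,max. W = mg = 6980 × 9.81 = 68470 N.
From L = ½ρV²S·CL,max = W: V_stall = √(2W/(ρSCL,max)) = √(2·68470/(0.799·34.9·1.66))
V_stall = √2959 = 54.4 m/s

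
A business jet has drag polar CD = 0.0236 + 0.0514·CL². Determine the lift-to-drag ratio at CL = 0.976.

CD = 0.0236 + 0.0514 × 0.976² = 0.07256
L/D = CL/CD = 0.976 / 0.07256 = 13.5

L/D = 13.5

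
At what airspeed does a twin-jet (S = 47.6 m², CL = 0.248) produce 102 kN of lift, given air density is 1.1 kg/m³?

L = ½ρv²S·CL ⇒ v = √(2L/(ρ·S·CL))
v = √(2 × 1.02×10^5 / (1.1 × 47.6 × 0.248)) = √15710 = 125 m/s

v = 125 m/s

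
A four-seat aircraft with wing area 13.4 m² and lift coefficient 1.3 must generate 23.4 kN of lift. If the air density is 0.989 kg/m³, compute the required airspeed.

L = ½ρv²S·CL ⇒ v = √(2L/(ρ·S·CL))
v = √(2 × 23400 / (0.989 × 13.4 × 1.3)) = √2716 = 52.1 m/s

v = 52.1 m/s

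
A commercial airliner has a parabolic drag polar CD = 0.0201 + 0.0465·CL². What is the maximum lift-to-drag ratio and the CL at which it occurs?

(L/D)max = 16.4, at CL = 0.657

For CD = CD0 + K·CL², (L/D)max occurs at CL* = √(CD0/K) and equals 1/(2√(K·CD0)).
(L/D)max = 1/(2√(0.0465 × 0.0201)) = 1/(2 × 0.03057) = 16.4
CL* = √(0.0201/0.0465) = 0.657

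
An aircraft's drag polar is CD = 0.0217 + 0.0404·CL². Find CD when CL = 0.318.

CD = 0.0217 + 0.0404 × 0.318² = 0.0217 + 0.004085 = 0.0258

CD = 0.0258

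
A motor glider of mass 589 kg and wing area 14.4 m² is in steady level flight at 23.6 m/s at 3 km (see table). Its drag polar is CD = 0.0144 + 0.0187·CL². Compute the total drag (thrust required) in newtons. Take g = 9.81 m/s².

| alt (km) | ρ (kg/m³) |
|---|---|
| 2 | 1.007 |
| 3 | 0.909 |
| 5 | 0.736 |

At 3 km, from the table: ρ = 0.909 kg/m³.
Level flight ⇒ L = W = m·g = 589 × 9.81 = 5778.1 N.
q = ½ρv² = ½ × 0.909 × 23.6² = 253.1 Pa.
CL = W/(q·S) = 5778.1 / (253.1 × 14.4) = 1.585.
CD = 0.0144 + 0.0187 × 1.585² = 0.06139.
D = q·S·CD = 253.1 × 14.4 × 0.06139 = 223.8 N

D = 224 N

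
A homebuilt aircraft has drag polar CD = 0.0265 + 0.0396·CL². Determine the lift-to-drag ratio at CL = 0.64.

CD = 0.0265 + 0.0396 × 0.64² = 0.04272
L/D = CL/CD = 0.64 / 0.04272 = 15

L/D = 15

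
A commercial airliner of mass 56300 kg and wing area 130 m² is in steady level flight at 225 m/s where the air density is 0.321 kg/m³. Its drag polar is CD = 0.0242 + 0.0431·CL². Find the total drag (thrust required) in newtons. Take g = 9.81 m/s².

Level flight ⇒ L = W = m·g = 56300 × 9.81 = 5.523×10^5 N.
Dynamic pressure q = 0.5 × 0.321 × 225² = 8125 Pa.
Required CL = L/(qS) = 5.523×10^5/(8125·130) = 0.5229.
CD = 0.0242 + 0.0431 × 0.5229² = 0.03598.
D = q·S·CD = 8125 × 130 × 0.03598 = 38010 N

D = 38000 N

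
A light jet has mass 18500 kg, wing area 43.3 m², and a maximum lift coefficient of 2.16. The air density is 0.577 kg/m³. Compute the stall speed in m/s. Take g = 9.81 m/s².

V_stall = 82 m/s

Stall occurs when L = W at CL,max. W = mg = 18500 × 9.81 = 1.815×10^5 N.
V_stall = √(2W/(ρ·S·CL,max)) = √(2 × 1.815×10^5 / (0.577 × 43.3 × 2.16))
V_stall = √6726 = 82 m/s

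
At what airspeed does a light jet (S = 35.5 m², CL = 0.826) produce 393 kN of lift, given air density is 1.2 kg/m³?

L = ½ρv²S·CL ⇒ v = √(2L/(ρ·S·CL))
v = √(2 × 3.93×10^5 / (1.2 × 35.5 × 0.826)) = √22340 = 149 m/s

v = 149 m/s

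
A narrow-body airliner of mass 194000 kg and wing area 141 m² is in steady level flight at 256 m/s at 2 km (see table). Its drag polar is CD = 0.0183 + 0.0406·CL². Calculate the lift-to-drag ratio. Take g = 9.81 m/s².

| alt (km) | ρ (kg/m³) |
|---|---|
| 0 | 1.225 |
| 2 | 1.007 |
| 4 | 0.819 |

At 2 km, from the table: ρ = 1.007 kg/m³.
In steady level flight, lift balances weight: W = mg = 194000 × 9.81 = 1.9031×10^6 N.
q = ½ρv² = ½ × 1.007 × 256² = 33000 Pa.
CL = 2W/(ρv²S) = 2×1.9031×10^6/(1.007×256²×141) = 0.409.
CD = 0.0183 + 0.0406 × 0.409² = 0.02509.
L/D = CL/CD = 0.409 / 0.02509 = 16.3

L/D = 16.3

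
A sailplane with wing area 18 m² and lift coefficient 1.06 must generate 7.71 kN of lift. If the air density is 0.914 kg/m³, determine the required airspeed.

v = 29.7 m/s

L = ½ρv²S·CL ⇒ v = √(2L/(ρ·S·CL))
v = √(2 × 7710 / (0.914 × 18 × 1.06)) = √884.2 = 29.7 m/s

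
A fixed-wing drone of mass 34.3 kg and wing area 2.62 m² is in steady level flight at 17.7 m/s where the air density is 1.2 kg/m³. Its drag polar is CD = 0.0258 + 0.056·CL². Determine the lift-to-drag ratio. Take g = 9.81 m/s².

L/D = 13.2

Level flight ⇒ L = W = m·g = 34.3 × 9.81 = 336.48 N.
Dynamic pressure q = 0.5 × 1.2 × 17.7² = 188 Pa.
Required CL = L/(qS) = 336.48/(188·2.62) = 0.6832.
CD = 0.0258 + 0.056 × 0.6832² = 0.05194.
L/D = CL/CD = 0.6832 / 0.05194 = 13.2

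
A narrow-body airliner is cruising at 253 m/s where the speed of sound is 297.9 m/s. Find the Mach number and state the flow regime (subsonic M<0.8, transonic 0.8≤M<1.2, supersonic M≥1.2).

M = 0.849 (transonic)

M = v/a = 253 / 297.9 = 0.849
M = 0.849 → transonic.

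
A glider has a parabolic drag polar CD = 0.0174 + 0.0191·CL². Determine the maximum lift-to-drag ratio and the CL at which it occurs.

(L/D)max = 27.4, at CL = 0.954

For CD = CD0 + K·CL², (L/D)max occurs at CL* = √(CD0/K) and equals 1/(2√(K·CD0)).
(L/D)max = 1/(2√(0.0191 × 0.0174)) = 1/(2 × 0.01823) = 27.4
CL* = √(0.0174/0.0191) = 0.954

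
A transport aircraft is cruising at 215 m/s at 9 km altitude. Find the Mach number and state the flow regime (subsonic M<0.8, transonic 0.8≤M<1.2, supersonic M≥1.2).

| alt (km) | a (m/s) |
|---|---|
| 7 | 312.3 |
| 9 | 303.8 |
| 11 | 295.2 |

M = 0.708 (subsonic)

At 9 km, from the table: a = 303.8 m/s.
M = v/a = 215 / 303.8 = 0.708
M = 0.708 → subsonic.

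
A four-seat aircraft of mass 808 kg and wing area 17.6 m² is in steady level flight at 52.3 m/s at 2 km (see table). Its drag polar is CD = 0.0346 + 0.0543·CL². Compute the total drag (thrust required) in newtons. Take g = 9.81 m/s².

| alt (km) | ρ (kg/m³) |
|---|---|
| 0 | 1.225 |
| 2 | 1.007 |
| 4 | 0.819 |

At 2 km, from the table: ρ = 1.007 kg/m³.
Weight W = mg = 808 × 9.81 = 7926.5 N; in level flight L = W.
Dynamic pressure q = 0.5 × 1.007 × 52.3² = 1377 Pa.
Required CL = L/(qS) = 7926.5/(1377·17.6) = 0.327.
CD = 0.0346 + 0.0543 × 0.327² = 0.04041.
D = q·S·CD = 1377 × 17.6 × 0.04041 = 979.4 N

D = 979 N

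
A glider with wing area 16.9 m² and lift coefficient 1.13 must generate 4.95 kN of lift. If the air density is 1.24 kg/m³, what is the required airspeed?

v = 20.4 m/s

L = ½ρv²S·CL ⇒ v = √(2L/(ρ·S·CL))
v = √(2 × 4950 / (1.24 × 16.9 × 1.13)) = √418.1 = 20.4 m/s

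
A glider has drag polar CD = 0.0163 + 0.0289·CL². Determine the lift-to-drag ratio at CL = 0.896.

L/D = 22.7

CD = 0.0163 + 0.0289 × 0.896² = 0.0395
L/D = CL/CD = 0.896 / 0.0395 = 22.7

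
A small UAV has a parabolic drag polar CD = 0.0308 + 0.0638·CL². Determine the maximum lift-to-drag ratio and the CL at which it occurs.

For CD = CD0 + K·CL², (L/D)max occurs at CL* = √(CD0/K) and equals 1/(2√(K·CD0)).
(L/D)max = 1/(2√(0.0638 × 0.0308)) = 1/(2 × 0.04433) = 11.3
CL* = √(0.0308/0.0638) = 0.695

(L/D)max = 11.3, at CL = 0.695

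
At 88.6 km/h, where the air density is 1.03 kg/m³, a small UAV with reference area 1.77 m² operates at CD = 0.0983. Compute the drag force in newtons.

Convert speed: v = 88.6 km/h ÷ 3.6 = 24.61 m/s.
Dynamic pressure q = ½ρv² = ½ × 1.03 × 24.61² = 311.9 Pa.
D = q·S·CD = 311.9 × 1.77 × 0.0983 = 54.3 N

D = 54.3 N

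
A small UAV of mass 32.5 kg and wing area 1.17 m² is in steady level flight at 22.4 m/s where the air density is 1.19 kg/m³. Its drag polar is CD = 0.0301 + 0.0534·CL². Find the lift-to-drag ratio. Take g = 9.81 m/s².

In steady level flight, lift balances weight: W = mg = 32.5 × 9.81 = 318.82 N.
q = ½ρv² = ½ × 1.19 × 22.4² = 298.5 Pa.
CL = W/(q·S) = 318.82 / (298.5 × 1.17) = 0.9128.
CD = 0.0301 + 0.0534 × 0.9128² = 0.07459.
L/D = CL/CD = 0.9128 / 0.07459 = 12.2

L/D = 12.2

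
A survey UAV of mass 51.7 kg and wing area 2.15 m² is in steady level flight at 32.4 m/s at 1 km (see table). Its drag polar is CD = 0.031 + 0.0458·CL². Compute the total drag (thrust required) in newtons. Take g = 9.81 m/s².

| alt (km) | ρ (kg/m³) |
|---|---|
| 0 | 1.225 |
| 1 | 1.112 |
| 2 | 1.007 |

At 1 km, from the table: ρ = 1.112 kg/m³.
Level flight ⇒ L = W = m·g = 51.7 × 9.81 = 507.18 N.
Dynamic pressure q = 0.5 × 1.112 × 32.4² = 583.7 Pa.
CL = 2W/(ρv²S) = 2×507.18/(1.112×32.4²×2.15) = 0.4042.
CD = 0.031 + 0.0458 × 0.4042² = 0.03848.
D = q·S·CD = 583.7 × 2.15 × 0.03848 = 48.29 N

D = 48.3 N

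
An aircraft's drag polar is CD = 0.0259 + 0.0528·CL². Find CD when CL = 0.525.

CD = 0.0405

CD = 0.0259 + 0.0528 × 0.525² = 0.0259 + 0.01455 = 0.0405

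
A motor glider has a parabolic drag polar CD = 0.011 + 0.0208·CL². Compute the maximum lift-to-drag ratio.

(L/D)max = 33.1

For CD = CD0 + K·CL², (L/D)max occurs at CL* = √(CD0/K) and equals 1/(2√(K·CD0)).
(L/D)max = 1/(2√(0.0208 × 0.011)) = 1/(2 × 0.01513) = 33.1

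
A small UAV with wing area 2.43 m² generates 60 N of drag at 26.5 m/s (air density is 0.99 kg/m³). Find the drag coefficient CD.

CD = 0.071

From D = ½ρv²S·CD, rearranging gives CD = 2D/(ρv²S).
CD = 2 × 60 / (0.99 × 26.5² × 2.43) = 0.071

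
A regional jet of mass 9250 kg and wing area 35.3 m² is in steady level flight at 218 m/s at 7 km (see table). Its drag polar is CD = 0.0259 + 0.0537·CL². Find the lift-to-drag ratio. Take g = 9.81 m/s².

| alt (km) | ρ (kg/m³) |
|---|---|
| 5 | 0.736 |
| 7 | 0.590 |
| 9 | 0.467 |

At 7 km, from the table: ρ = 0.590 kg/m³.
Weight W = mg = 9250 × 9.81 = 90742 N; in level flight L = W.
q = ½ρv² = ½ × 0.59 × 218² = 14020 Pa.
CL = 2W/(ρv²S) = 2×90742/(0.59×218²×35.3) = 0.1834.
CD = 0.0259 + 0.0537 × 0.1834² = 0.02771.
L/D = CL/CD = 0.1834 / 0.02771 = 6.62

L/D = 6.62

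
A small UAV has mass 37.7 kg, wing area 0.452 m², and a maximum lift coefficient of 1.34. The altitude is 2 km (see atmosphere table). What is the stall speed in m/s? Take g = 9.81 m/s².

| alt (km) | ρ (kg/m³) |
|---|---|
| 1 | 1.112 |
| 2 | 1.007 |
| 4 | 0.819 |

At 2 km, from the table: ρ = 1.007 kg/m³.
At stall, lift equals weight: L = W = m·g = 37.7 × 9.81 = 369.8 N.
V_stall = √(2W/(ρ·S·CL,max)) = √(2 × 369.8 / (1.007 × 0.452 × 1.34))
V_stall = √1213 = 34.8 m/s

V_stall = 34.8 m/s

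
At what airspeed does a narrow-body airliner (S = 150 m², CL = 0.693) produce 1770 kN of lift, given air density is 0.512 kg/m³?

L = ½ρv²S·CL ⇒ v = √(2L/(ρ·S·CL))
v = √(2 × 1.77×10^6 / (0.512 × 150 × 0.693)) = √66510 = 258 m/s

v = 258 m/s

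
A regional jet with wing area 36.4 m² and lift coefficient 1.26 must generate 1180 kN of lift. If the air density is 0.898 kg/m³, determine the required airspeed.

v = 239 m/s

L = ½ρv²S·CL ⇒ v = √(2L/(ρ·S·CL))
v = √(2 × 1.18×10^6 / (0.898 × 36.4 × 1.26)) = √57300 = 239 m/s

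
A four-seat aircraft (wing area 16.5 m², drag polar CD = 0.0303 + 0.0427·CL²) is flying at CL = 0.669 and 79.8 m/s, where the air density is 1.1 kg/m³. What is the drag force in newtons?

D = 2860 N

CD = 0.0303 + 0.0427 × 0.669² = 0.04941
D = ½ρv²S·CD = ½ × 1.1 × 79.8² × 16.5 × 0.04941 = 2860 N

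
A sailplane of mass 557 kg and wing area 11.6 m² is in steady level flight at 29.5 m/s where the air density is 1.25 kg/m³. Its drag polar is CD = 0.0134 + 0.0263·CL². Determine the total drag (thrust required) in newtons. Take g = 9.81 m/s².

D = 209 N

In steady level flight, lift balances weight: W = mg = 557 × 9.81 = 5464.2 N.
Dynamic pressure q = 0.5 × 1.25 × 29.5² = 543.9 Pa.
CL = W/(q·S) = 5464.2 / (543.9 × 11.6) = 0.866.
CD = 0.0134 + 0.0263 × 0.866² = 0.03313.
D = q·S·CD = 543.9 × 11.6 × 0.03313 = 209 N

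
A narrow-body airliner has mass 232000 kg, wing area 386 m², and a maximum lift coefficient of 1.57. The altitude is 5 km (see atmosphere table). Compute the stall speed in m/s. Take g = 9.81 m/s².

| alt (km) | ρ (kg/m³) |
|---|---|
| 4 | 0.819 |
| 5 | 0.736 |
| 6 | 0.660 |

V_stall = 101 m/s

At 5 km, from the table: ρ = 0.736 kg/m³.
Weight W = mg = 232000 × 9.81 = 2.276×10^6 N.
V_stall = √(2W/(ρ·S·CL,max)) = √(2 × 2.276×10^6 / (0.736 × 386 × 1.57))
V_stall = √10210 = 101 m/s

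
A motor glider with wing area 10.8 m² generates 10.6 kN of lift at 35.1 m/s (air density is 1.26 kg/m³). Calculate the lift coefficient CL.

From L = ½ρv²S·CL, rearranging gives CL = 2L/(ρv²S).
CL = 2 × 10600 / (1.26 × 35.1² × 10.8) = 1.26

CL = 1.26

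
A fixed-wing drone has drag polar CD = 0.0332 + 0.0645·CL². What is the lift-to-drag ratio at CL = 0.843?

L/D = 10.7

CD = 0.0332 + 0.0645 × 0.843² = 0.07904
L/D = CL/CD = 0.843 / 0.07904 = 10.7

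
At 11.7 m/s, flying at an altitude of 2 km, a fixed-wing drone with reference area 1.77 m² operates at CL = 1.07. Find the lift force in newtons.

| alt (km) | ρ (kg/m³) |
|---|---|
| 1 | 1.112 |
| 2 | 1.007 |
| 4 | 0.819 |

At 2 km, from the table: ρ = 1.007 kg/m³.
L = ½ρv²S·CL = ½ × 1.007 × 11.7² × 1.77 × 1.07 = 131 N

L = 131 N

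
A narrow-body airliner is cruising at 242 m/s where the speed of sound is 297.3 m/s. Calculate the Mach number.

M = v/a = 242 / 297.3 = 0.814

M = 0.814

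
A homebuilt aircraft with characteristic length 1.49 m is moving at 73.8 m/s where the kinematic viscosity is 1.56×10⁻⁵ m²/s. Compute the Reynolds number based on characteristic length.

Re = v·c/ν = 73.8 × 1.49 / (1.56×10⁻⁵) = 7.05×10^6

Re = 7.05×10^6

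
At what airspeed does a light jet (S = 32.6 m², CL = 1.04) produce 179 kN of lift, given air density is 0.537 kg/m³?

L = ½ρv²S·CL ⇒ v = √(2L/(ρ·S·CL))
v = √(2 × 1.79×10^5 / (0.537 × 32.6 × 1.04)) = √19660 = 140 m/s

v = 140 m/s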